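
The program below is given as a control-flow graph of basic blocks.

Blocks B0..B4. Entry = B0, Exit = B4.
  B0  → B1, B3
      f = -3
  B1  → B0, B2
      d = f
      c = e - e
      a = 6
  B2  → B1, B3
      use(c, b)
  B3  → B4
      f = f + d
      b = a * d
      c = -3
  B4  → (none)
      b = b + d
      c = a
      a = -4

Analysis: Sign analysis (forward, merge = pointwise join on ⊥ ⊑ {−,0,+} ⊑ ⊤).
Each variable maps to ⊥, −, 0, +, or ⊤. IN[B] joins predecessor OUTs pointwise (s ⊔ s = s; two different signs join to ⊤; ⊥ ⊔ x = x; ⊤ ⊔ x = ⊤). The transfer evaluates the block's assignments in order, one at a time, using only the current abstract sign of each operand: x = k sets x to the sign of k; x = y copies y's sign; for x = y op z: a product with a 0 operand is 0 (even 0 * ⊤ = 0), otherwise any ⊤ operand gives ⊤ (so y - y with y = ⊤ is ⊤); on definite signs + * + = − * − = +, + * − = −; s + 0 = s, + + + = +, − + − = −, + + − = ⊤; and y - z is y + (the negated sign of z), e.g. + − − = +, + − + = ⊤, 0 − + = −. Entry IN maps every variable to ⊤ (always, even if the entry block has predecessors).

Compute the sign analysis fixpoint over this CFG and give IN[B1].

Per-block solution:
  B0: | IN=(all ⊤) | OUT={f:-; rest ⊤}
  B1: | IN={f:-; rest ⊤} | OUT={a:+, d:-, f:-; rest ⊤}
  B2: | IN={a:+, d:-, f:-; rest ⊤} | OUT={a:+, d:-, f:-; rest ⊤}
  B3: | IN={f:-; rest ⊤} | OUT={c:-; rest ⊤}
  B4: | IN={c:-; rest ⊤} | OUT={a:-; rest ⊤}

Merge at B1: IN[B1] = OUT[B0] ⊔ OUT[B2] = {a: ⊤, b: ⊤, c: ⊤, d: ⊤, e: ⊤, f: -}

Answer: {a: ⊤, b: ⊤, c: ⊤, d: ⊤, e: ⊤, f: -}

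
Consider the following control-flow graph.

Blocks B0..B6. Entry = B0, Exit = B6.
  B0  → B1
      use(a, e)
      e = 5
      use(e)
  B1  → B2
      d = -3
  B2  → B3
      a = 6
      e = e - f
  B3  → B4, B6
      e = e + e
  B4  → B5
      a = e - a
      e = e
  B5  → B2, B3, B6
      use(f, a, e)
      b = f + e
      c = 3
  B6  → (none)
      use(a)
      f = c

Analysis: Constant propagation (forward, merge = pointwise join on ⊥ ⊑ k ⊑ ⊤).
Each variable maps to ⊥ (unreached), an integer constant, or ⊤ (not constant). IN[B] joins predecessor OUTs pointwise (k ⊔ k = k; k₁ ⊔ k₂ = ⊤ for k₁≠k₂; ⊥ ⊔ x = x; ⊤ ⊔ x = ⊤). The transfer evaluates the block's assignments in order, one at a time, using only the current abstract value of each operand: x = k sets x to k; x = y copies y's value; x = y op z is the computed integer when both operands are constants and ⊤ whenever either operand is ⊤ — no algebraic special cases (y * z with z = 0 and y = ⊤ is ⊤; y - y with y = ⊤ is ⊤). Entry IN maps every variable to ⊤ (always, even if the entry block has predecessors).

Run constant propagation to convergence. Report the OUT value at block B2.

Per-block solution:
  B0:   IN=(all ⊤)   OUT={e:5; rest ⊤}
  B1:   IN={e:5; rest ⊤}   OUT={d:-3, e:5; rest ⊤}
  B2:   IN={d:-3; rest ⊤}   OUT={a:6, d:-3; rest ⊤}
  B3:   IN={d:-3; rest ⊤}   OUT={d:-3; rest ⊤}
  B4:   IN={d:-3; rest ⊤}   OUT={d:-3; rest ⊤}
  B5:   IN={d:-3; rest ⊤}   OUT={c:3, d:-3; rest ⊤}
  B6:   IN={d:-3; rest ⊤}   OUT={d:-3; rest ⊤}

Merge at B2: IN[B2] = OUT[B1] ⊔ OUT[B5] = {a: ⊤, b: ⊤, c: ⊤, d: -3, e: ⊤, f: ⊤}
Applying B2's transfer function to that IN value gives OUT[B2] (row B2 above).

Answer: {a: 6, b: ⊤, c: ⊤, d: -3, e: ⊤, f: ⊤}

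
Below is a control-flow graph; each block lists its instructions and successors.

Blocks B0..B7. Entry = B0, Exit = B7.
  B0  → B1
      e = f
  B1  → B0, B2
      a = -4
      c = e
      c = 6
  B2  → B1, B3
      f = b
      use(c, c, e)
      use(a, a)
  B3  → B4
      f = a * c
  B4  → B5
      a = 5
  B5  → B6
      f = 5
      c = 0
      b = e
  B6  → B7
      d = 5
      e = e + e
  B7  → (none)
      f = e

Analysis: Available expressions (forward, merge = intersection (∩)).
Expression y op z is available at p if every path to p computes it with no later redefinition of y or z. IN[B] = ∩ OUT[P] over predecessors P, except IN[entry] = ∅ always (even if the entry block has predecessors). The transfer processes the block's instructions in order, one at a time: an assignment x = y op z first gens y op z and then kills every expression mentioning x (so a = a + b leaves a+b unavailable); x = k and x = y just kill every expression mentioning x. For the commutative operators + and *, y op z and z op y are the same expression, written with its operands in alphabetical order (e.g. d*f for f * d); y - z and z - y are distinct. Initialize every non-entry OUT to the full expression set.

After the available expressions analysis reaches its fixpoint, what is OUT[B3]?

Answer: {a*c}

Trace:
Converged values:
  B0: | IN={} | OUT={}
  B1: | IN={} | OUT={}
  B2: | IN={} | OUT={}
  B3: | IN={} | OUT={a*c}
  B4: | IN={a*c} | OUT={}
  B5: | IN={} | OUT={}
  B6: | IN={} | OUT={}
  B7: | IN={} | OUT={}

Merge at B3: IN[B3] = OUT[B2] = {}
Applying B3's transfer function to that IN value gives OUT[B3] (row B3 above).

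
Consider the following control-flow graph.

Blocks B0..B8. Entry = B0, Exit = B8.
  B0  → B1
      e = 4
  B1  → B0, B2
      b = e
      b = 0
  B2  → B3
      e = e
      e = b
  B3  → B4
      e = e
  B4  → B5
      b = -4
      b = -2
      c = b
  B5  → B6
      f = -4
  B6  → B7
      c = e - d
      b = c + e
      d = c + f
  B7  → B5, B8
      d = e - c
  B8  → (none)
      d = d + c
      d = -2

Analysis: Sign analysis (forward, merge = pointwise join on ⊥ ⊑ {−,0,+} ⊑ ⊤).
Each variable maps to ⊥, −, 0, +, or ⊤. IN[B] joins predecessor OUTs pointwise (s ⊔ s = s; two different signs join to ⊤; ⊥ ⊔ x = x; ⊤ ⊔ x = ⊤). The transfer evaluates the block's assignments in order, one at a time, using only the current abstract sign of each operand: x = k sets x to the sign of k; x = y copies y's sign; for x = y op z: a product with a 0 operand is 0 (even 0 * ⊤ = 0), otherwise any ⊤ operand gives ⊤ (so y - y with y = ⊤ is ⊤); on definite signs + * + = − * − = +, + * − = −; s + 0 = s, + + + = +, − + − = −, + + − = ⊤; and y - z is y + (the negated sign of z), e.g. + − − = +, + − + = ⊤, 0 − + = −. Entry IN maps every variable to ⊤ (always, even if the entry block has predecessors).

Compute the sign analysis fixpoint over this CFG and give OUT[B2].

Fixpoint table:
  B0:  IN=(all ⊤)  OUT={e:+; rest ⊤}
  B1:  IN={e:+; rest ⊤}  OUT={b:0, e:+; rest ⊤}
  B2:  IN={b:0, e:+; rest ⊤}  OUT={b:0, e:0; rest ⊤}
  B3:  IN={b:0, e:0; rest ⊤}  OUT={b:0, e:0; rest ⊤}
  B4:  IN={b:0, e:0; rest ⊤}  OUT={b:-, c:-, e:0; rest ⊤}
  B5:  IN={e:0; rest ⊤}  OUT={e:0, f:-; rest ⊤}
  B6:  IN={e:0, f:-; rest ⊤}  OUT={e:0, f:-; rest ⊤}
  B7:  IN={e:0, f:-; rest ⊤}  OUT={e:0, f:-; rest ⊤}
  B8:  IN={e:0, f:-; rest ⊤}  OUT={d:-, e:0, f:-; rest ⊤}

Merge at B2: IN[B2] = OUT[B1] = {a: ⊤, b: 0, c: ⊤, d: ⊤, e: +, f: ⊤}
Applying B2's transfer function to that IN value gives OUT[B2] (row B2 above).

Answer: {a: ⊤, b: 0, c: ⊤, d: ⊤, e: 0, f: ⊤}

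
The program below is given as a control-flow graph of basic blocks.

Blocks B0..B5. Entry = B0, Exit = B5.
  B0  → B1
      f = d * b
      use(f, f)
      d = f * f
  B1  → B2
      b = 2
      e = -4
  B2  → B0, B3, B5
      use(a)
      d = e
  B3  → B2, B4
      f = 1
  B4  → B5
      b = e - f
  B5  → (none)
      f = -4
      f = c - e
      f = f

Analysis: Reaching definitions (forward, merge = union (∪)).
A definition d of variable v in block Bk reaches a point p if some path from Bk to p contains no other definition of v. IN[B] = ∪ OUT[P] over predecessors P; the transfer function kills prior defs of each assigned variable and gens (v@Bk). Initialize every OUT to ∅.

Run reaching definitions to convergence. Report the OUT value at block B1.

Fixpoint table:
  B0: | IN={b@B1, d@B2, e@B1, f@B0, f@B3} | OUT={b@B1, d@B0, e@B1, f@B0}
  B1: | IN={b@B1, d@B0, e@B1, f@B0} | OUT={b@B1, d@B0, e@B1, f@B0}
  B2: | IN={b@B1, d@B0, d@B2, e@B1, f@B0, f@B3} | OUT={b@B1, d@B2, e@B1, f@B0, f@B3}
  B3: | IN={b@B1, d@B2, e@B1, f@B0, f@B3} | OUT={b@B1, d@B2, e@B1, f@B3}
  B4: | IN={b@B1, d@B2, e@B1, f@B3} | OUT={b@B4, d@B2, e@B1, f@B3}
  B5: | IN={b@B1, b@B4, d@B2, e@B1, f@B0, f@B3} | OUT={b@B1, b@B4, d@B2, e@B1, f@B5}

Merge at B1: IN[B1] = OUT[B0] = {b@B1, d@B0, e@B1, f@B0}
Applying B1's transfer function to that IN value gives OUT[B1] (row B1 above).

Answer: {b@B1, d@B0, e@B1, f@B0}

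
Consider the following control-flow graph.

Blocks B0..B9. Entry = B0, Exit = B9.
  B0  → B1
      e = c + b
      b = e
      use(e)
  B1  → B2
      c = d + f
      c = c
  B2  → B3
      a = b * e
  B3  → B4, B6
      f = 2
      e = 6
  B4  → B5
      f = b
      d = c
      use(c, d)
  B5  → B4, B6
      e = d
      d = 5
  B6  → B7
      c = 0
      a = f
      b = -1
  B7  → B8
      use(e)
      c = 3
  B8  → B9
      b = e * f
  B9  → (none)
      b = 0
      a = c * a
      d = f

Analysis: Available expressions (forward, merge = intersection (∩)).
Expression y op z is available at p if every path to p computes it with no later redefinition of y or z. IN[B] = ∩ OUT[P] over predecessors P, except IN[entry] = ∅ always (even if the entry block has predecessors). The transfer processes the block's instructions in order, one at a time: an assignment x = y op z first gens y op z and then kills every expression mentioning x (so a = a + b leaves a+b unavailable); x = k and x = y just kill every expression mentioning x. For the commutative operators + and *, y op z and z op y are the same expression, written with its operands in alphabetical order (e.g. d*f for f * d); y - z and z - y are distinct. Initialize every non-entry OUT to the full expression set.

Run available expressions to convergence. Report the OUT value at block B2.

Answer: {b*e, d+f}

Working:
Converged values:
  B0:   IN={}   OUT={}
  B1:   IN={}   OUT={d+f}
  B2:   IN={d+f}   OUT={b*e, d+f}
  B3:   IN={b*e, d+f}   OUT={}
  B4:   IN={}   OUT={}
  B5:   IN={}   OUT={}
  B6:   IN={}   OUT={}
  B7:   IN={}   OUT={}
  B8:   IN={}   OUT={e*f}
  B9:   IN={e*f}   OUT={e*f}

Merge at B2: IN[B2] = OUT[B1] = {d+f}
Applying B2's transfer function to that IN value gives OUT[B2] (row B2 above).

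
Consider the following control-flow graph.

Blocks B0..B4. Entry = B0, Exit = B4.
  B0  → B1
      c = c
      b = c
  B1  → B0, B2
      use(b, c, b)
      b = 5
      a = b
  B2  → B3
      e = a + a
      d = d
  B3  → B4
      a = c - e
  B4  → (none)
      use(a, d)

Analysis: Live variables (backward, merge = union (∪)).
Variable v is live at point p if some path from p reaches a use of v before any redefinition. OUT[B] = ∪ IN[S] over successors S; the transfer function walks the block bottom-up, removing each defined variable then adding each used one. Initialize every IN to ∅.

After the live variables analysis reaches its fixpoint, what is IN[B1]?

Fixpoint table:
  B0:   IN={c, d}   OUT={b, c, d}
  B1:   IN={b, c, d}   OUT={a, c, d}
  B2:   IN={a, c, d}   OUT={c, d, e}
  B3:   IN={c, d, e}   OUT={a, d}
  B4:   IN={a, d}   OUT={}

Merge at B1: OUT[B1] = IN[B0] ⊔ IN[B2] = {a, c, d}
Applying B1's transfer function to that OUT value gives IN[B1] (row B1 above).

Answer: {b, c, d}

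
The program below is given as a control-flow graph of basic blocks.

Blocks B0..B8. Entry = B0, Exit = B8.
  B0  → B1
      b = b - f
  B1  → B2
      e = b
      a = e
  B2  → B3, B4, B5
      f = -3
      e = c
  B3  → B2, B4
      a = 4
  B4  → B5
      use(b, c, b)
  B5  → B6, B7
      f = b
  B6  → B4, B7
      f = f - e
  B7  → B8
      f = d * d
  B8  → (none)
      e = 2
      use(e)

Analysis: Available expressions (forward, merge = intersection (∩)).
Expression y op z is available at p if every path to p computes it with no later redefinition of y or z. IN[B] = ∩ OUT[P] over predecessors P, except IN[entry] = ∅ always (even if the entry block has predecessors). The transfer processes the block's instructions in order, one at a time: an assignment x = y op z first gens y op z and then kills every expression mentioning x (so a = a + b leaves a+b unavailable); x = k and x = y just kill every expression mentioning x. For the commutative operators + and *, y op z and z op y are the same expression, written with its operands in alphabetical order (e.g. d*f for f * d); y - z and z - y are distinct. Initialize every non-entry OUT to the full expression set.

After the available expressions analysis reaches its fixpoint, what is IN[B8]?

Answer: {d*d}

Derivation:
Fixpoint table:
  B0: | IN={} | OUT={}
  B1: | IN={} | OUT={}
  B2: | IN={} | OUT={}
  B3: | IN={} | OUT={}
  B4: | IN={} | OUT={}
  B5: | IN={} | OUT={}
  B6: | IN={} | OUT={}
  B7: | IN={} | OUT={d*d}
  B8: | IN={d*d} | OUT={d*d}

Merge at B8: IN[B8] = OUT[B7] = {d*d}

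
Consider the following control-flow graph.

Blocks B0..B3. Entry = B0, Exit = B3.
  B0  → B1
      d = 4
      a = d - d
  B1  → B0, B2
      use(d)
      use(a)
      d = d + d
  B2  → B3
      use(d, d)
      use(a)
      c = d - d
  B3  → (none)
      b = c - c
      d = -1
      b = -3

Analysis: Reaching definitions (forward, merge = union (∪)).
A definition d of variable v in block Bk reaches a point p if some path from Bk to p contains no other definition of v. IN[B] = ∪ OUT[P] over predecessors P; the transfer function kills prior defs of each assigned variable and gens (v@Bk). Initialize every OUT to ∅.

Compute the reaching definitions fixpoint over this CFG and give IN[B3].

Converged values:
  B0: | IN={a@B0, d@B1} | OUT={a@B0, d@B0}
  B1: | IN={a@B0, d@B0} | OUT={a@B0, d@B1}
  B2: | IN={a@B0, d@B1} | OUT={a@B0, c@B2, d@B1}
  B3: | IN={a@B0, c@B2, d@B1} | OUT={a@B0, b@B3, c@B2, d@B3}

Merge at B3: IN[B3] = OUT[B2] = {a@B0, c@B2, d@B1}

Answer: {a@B0, c@B2, d@B1}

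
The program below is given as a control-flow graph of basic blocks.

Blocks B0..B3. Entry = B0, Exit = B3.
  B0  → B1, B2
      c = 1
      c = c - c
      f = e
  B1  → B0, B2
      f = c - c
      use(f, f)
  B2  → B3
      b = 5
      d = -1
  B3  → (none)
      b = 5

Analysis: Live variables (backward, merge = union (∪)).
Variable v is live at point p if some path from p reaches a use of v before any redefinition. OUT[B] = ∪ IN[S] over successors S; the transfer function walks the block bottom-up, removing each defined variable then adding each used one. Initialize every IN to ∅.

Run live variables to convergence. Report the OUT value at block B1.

Per-block solution:
  B0:  IN={e}  OUT={c, e}
  B1:  IN={c, e}  OUT={e}
  B2:  IN={}  OUT={}
  B3:  IN={}  OUT={}

Merge at B1: OUT[B1] = IN[B0] ⊔ IN[B2] = {e}

Answer: {e}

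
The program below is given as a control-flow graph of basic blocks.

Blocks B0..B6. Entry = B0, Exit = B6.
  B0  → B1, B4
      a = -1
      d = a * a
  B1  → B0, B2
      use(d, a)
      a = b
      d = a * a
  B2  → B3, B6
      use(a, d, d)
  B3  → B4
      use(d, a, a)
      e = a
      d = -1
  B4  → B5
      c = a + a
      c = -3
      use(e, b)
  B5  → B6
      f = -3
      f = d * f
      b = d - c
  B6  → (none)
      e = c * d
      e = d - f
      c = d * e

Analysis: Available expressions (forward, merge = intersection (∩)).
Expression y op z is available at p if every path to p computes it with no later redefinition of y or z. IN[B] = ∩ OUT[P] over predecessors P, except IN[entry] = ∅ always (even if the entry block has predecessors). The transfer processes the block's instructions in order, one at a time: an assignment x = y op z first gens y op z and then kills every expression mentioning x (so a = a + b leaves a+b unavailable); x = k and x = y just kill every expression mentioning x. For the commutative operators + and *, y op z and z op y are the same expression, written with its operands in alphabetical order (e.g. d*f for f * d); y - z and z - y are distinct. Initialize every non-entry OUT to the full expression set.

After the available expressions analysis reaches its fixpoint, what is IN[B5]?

Fixpoint table:
  B0: | IN={} | OUT={a*a}
  B1: | IN={a*a} | OUT={a*a}
  B2: | IN={a*a} | OUT={a*a}
  B3: | IN={a*a} | OUT={a*a}
  B4: | IN={a*a} | OUT={a*a, a+a}
  B5: | IN={a*a, a+a} | OUT={a*a, a+a, d-c}
  B6: | IN={a*a} | OUT={a*a, d*e, d-f}

Merge at B5: IN[B5] = OUT[B4] = {a*a, a+a}

Answer: {a*a, a+a}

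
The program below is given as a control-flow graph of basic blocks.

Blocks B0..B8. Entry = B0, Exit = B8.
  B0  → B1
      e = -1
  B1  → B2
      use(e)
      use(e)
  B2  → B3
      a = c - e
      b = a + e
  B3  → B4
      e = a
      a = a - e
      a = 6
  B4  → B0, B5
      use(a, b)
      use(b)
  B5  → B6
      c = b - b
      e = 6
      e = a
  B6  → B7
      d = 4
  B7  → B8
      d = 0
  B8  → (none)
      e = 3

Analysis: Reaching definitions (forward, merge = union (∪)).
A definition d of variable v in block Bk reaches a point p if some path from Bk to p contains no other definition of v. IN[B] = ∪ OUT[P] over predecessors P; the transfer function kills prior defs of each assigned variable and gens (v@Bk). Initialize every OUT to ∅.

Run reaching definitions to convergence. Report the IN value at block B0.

Fixpoint table:
  B0:   IN={a@B3, b@B2, e@B3}   OUT={a@B3, b@B2, e@B0}
  B1:   IN={a@B3, b@B2, e@B0}   OUT={a@B3, b@B2, e@B0}
  B2:   IN={a@B3, b@B2, e@B0}   OUT={a@B2, b@B2, e@B0}
  B3:   IN={a@B2, b@B2, e@B0}   OUT={a@B3, b@B2, e@B3}
  B4:   IN={a@B3, b@B2, e@B3}   OUT={a@B3, b@B2, e@B3}
  B5:   IN={a@B3, b@B2, e@B3}   OUT={a@B3, b@B2, c@B5, e@B5}
  B6:   IN={a@B3, b@B2, c@B5, e@B5}   OUT={a@B3, b@B2, c@B5, d@B6, e@B5}
  B7:   IN={a@B3, b@B2, c@B5, d@B6, e@B5}   OUT={a@B3, b@B2, c@B5, d@B7, e@B5}
  B8:   IN={a@B3, b@B2, c@B5, d@B7, e@B5}   OUT={a@B3, b@B2, c@B5, d@B7, e@B8}

Merge at B0 (entry node, so the boundary value {} is joined with the incoming edge(s)): IN[B0] = {} ⊔ OUT[B4] = {a@B3, b@B2, e@B3}

Answer: {a@B3, b@B2, e@B3}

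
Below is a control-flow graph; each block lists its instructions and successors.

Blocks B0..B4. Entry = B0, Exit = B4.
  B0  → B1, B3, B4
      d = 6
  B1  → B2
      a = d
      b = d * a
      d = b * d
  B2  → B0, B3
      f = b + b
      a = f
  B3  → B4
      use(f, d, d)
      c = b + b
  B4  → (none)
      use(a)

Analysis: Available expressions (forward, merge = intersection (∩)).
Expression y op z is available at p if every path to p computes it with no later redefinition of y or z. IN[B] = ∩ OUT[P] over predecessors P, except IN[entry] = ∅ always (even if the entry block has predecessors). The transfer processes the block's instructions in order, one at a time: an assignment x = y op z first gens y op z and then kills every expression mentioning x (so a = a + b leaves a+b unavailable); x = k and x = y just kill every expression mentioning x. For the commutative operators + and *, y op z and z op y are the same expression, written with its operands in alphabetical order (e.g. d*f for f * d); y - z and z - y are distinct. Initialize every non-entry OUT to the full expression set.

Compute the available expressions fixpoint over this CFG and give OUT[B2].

Fixpoint table:
  B0:  IN={}  OUT={}
  B1:  IN={}  OUT={}
  B2:  IN={}  OUT={b+b}
  B3:  IN={}  OUT={b+b}
  B4:  IN={}  OUT={}

Merge at B2: IN[B2] = OUT[B1] = {}
Applying B2's transfer function to that IN value gives OUT[B2] (row B2 above).

Answer: {b+b}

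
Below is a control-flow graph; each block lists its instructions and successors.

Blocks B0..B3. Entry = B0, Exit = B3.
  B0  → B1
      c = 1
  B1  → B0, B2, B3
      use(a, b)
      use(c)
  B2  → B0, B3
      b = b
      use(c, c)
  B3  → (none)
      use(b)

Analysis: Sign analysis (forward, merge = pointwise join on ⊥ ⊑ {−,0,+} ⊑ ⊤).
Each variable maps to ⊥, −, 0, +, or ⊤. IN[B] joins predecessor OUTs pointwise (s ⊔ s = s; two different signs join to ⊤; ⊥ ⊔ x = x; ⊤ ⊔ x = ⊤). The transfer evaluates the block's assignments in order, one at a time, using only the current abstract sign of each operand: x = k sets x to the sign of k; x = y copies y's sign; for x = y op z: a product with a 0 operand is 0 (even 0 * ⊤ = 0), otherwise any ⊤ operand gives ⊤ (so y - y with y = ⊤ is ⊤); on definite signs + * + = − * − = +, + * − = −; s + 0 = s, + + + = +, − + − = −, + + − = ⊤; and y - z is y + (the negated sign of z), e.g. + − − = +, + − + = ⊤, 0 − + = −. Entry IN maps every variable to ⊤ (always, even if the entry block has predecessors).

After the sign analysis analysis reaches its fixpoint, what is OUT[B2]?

Fixpoint table:
  B0:   IN=(all ⊤)   OUT={c:+; rest ⊤}
  B1:   IN={c:+; rest ⊤}   OUT={c:+; rest ⊤}
  B2:   IN={c:+; rest ⊤}   OUT={c:+; rest ⊤}
  B3:   IN={c:+; rest ⊤}   OUT={c:+; rest ⊤}

Merge at B2: IN[B2] = OUT[B1] = {a: ⊤, b: ⊤, c: +, d: ⊤, e: ⊤, f: ⊤}
Applying B2's transfer function to that IN value gives OUT[B2] (row B2 above).

Answer: {a: ⊤, b: ⊤, c: +, d: ⊤, e: ⊤, f: ⊤}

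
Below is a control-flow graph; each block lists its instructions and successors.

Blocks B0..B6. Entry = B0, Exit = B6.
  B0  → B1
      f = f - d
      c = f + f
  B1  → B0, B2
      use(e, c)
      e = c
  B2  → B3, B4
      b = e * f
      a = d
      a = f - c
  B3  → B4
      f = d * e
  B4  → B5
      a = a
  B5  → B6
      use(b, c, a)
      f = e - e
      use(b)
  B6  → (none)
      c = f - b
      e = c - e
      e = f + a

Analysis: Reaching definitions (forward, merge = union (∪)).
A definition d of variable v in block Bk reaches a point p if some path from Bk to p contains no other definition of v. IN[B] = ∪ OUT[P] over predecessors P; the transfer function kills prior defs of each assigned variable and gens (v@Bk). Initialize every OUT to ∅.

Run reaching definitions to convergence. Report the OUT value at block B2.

Per-block solution:
  B0:   IN={c@B0, e@B1, f@B0}   OUT={c@B0, e@B1, f@B0}
  B1:   IN={c@B0, e@B1, f@B0}   OUT={c@B0, e@B1, f@B0}
  B2:   IN={c@B0, e@B1, f@B0}   OUT={a@B2, b@B2, c@B0, e@B1, f@B0}
  B3:   IN={a@B2, b@B2, c@B0, e@B1, f@B0}   OUT={a@B2, b@B2, c@B0, e@B1, f@B3}
  B4:   IN={a@B2, b@B2, c@B0, e@B1, f@B0, f@B3}   OUT={a@B4, b@B2, c@B0, e@B1, f@B0, f@B3}
  B5:   IN={a@B4, b@B2, c@B0, e@B1, f@B0, f@B3}   OUT={a@B4, b@B2, c@B0, e@B1, f@B5}
  B6:   IN={a@B4, b@B2, c@B0, e@B1, f@B5}   OUT={a@B4, b@B2, c@B6, e@B6, f@B5}

Merge at B2: IN[B2] = OUT[B1] = {c@B0, e@B1, f@B0}
Applying B2's transfer function to that IN value gives OUT[B2] (row B2 above).

Answer: {a@B2, b@B2, c@B0, e@B1, f@B0}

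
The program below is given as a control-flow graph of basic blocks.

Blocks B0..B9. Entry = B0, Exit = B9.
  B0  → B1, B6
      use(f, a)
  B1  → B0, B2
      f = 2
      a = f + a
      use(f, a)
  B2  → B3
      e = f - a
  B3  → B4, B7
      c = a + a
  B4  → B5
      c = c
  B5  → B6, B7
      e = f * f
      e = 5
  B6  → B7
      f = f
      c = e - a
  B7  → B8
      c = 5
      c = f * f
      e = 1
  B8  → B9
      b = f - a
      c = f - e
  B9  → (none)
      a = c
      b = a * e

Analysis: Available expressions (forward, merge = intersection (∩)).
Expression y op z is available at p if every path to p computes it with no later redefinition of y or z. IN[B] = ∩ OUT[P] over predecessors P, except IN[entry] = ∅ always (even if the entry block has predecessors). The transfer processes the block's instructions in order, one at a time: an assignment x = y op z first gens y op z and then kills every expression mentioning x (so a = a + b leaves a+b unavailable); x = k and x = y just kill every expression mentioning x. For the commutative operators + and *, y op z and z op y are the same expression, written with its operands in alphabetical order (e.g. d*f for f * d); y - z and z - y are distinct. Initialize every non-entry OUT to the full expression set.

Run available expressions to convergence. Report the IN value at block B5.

Answer: {a+a, f-a}

Trace:
Per-block solution:
  B0:   IN={}   OUT={}
  B1:   IN={}   OUT={}
  B2:   IN={}   OUT={f-a}
  B3:   IN={f-a}   OUT={a+a, f-a}
  B4:   IN={a+a, f-a}   OUT={a+a, f-a}
  B5:   IN={a+a, f-a}   OUT={a+a, f*f, f-a}
  B6:   IN={}   OUT={e-a}
  B7:   IN={}   OUT={f*f}
  B8:   IN={f*f}   OUT={f*f, f-a, f-e}
  B9:   IN={f*f, f-a, f-e}   OUT={a*e, f*f, f-e}

Merge at B5: IN[B5] = OUT[B4] = {a+a, f-a}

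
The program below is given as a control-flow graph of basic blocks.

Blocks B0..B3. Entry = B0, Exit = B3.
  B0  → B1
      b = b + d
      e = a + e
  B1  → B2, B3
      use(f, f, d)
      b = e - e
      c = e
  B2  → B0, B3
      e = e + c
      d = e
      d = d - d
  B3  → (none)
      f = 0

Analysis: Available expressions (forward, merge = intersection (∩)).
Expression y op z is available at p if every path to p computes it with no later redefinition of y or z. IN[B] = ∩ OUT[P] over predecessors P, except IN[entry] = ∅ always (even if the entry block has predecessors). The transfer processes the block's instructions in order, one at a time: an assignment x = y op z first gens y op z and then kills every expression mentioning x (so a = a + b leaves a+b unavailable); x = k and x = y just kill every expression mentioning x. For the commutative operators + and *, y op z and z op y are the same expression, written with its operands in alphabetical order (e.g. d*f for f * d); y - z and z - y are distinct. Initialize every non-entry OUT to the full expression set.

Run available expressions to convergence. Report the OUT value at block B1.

Converged values:
  B0:   IN={}   OUT={}
  B1:   IN={}   OUT={e-e}
  B2:   IN={e-e}   OUT={}
  B3:   IN={}   OUT={}

Merge at B1: IN[B1] = OUT[B0] = {}
Applying B1's transfer function to that IN value gives OUT[B1] (row B1 above).

Answer: {e-e}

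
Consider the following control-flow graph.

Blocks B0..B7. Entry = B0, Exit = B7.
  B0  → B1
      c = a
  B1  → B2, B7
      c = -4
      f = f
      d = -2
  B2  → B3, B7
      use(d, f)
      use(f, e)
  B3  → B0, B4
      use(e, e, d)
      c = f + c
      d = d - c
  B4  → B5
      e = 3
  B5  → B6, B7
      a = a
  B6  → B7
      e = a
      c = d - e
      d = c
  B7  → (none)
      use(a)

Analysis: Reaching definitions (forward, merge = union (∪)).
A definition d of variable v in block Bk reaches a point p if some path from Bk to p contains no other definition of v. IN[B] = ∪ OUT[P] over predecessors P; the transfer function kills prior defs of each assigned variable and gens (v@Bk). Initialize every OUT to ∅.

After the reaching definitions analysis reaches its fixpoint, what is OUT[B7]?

Answer: {a@B5, c@B1, c@B3, c@B6, d@B1, d@B3, d@B6, e@B4, e@B6, f@B1}

Working:
Per-block solution:
  B0:  IN={c@B3, d@B3, f@B1}  OUT={c@B0, d@B3, f@B1}
  B1:  IN={c@B0, d@B3, f@B1}  OUT={c@B1, d@B1, f@B1}
  B2:  IN={c@B1, d@B1, f@B1}  OUT={c@B1, d@B1, f@B1}
  B3:  IN={c@B1, d@B1, f@B1}  OUT={c@B3, d@B3, f@B1}
  B4:  IN={c@B3, d@B3, f@B1}  OUT={c@B3, d@B3, e@B4, f@B1}
  B5:  IN={c@B3, d@B3, e@B4, f@B1}  OUT={a@B5, c@B3, d@B3, e@B4, f@B1}
  B6:  IN={a@B5, c@B3, d@B3, e@B4, f@B1}  OUT={a@B5, c@B6, d@B6, e@B6, f@B1}
  B7:  IN={a@B5, c@B1, c@B3, c@B6, d@B1, d@B3, d@B6, e@B4, e@B6, f@B1}  OUT={a@B5, c@B1, c@B3, c@B6, d@B1, d@B3, d@B6, e@B4, e@B6, f@B1}

Merge at B7: IN[B7] = OUT[B1] ⊔ OUT[B2] ⊔ OUT[B5] ⊔ OUT[B6] = {a@B5, c@B1, c@B3, c@B6, d@B1, d@B3, d@B6, e@B4, e@B6, f@B1}
Applying B7's transfer function to that IN value gives OUT[B7] (row B7 above).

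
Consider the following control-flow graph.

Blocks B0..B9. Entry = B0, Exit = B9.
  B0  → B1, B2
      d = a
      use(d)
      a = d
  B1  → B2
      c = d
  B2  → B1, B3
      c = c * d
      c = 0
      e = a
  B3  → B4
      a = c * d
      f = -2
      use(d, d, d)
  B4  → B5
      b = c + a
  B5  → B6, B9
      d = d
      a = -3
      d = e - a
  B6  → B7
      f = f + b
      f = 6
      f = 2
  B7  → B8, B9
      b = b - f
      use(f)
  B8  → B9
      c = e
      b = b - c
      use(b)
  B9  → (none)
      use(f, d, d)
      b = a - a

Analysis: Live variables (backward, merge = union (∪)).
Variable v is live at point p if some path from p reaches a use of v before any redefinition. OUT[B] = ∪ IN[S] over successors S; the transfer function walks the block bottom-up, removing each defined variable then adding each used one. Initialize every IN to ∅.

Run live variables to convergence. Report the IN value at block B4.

Answer: {a, c, d, e, f}

Derivation:
Fixpoint table:
  B0: | IN={a, c} | OUT={a, c, d}
  B1: | IN={a, d} | OUT={a, c, d}
  B2: | IN={a, c, d} | OUT={a, c, d, e}
  B3: | IN={c, d, e} | OUT={a, c, d, e, f}
  B4: | IN={a, c, d, e, f} | OUT={b, d, e, f}
  B5: | IN={b, d, e, f} | OUT={a, b, d, e, f}
  B6: | IN={a, b, d, e, f} | OUT={a, b, d, e, f}
  B7: | IN={a, b, d, e, f} | OUT={a, b, d, e, f}
  B8: | IN={a, b, d, e, f} | OUT={a, d, f}
  B9: | IN={a, d, f} | OUT={}

Merge at B4: OUT[B4] = IN[B5] = {b, d, e, f}
Applying B4's transfer function to that OUT value gives IN[B4] (row B4 above).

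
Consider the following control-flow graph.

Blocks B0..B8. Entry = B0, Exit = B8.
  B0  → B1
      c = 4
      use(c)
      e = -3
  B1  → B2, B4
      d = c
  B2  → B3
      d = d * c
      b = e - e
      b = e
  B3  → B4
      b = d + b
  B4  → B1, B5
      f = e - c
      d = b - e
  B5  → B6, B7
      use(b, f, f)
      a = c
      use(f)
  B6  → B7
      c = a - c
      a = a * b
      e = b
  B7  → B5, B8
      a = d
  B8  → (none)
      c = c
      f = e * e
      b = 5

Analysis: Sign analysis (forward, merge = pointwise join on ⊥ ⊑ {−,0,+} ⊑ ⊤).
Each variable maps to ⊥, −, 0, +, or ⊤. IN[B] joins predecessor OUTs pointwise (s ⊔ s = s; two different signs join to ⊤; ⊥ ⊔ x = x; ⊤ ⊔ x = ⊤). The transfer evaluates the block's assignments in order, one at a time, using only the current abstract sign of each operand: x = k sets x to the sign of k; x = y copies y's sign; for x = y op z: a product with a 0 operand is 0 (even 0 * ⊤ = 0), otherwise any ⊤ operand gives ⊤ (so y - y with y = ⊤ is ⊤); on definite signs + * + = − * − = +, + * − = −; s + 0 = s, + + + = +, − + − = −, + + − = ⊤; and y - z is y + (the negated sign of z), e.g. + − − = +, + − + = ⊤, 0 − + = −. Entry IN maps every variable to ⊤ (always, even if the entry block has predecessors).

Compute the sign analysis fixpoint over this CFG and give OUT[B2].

Answer: {a: ⊤, b: -, c: +, d: +, e: -, f: ⊤}

Derivation:
Fixpoint table:
  B0:  IN=(all ⊤)  OUT={c:+, e:-; rest ⊤}
  B1:  IN={c:+, e:-; rest ⊤}  OUT={c:+, d:+, e:-; rest ⊤}
  B2:  IN={c:+, d:+, e:-; rest ⊤}  OUT={b:-, c:+, d:+, e:-; rest ⊤}
  B3:  IN={b:-, c:+, d:+, e:-; rest ⊤}  OUT={c:+, d:+, e:-; rest ⊤}
  B4:  IN={c:+, d:+, e:-; rest ⊤}  OUT={c:+, e:-, f:-; rest ⊤}
  B5:  IN={f:-; rest ⊤}  OUT={f:-; rest ⊤}
  B6:  IN={f:-; rest ⊤}  OUT={f:-; rest ⊤}
  B7:  IN={f:-; rest ⊤}  OUT={f:-; rest ⊤}
  B8:  IN={f:-; rest ⊤}  OUT={b:+; rest ⊤}

Merge at B2: IN[B2] = OUT[B1] = {a: ⊤, b: ⊤, c: +, d: +, e: -, f: ⊤}
Applying B2's transfer function to that IN value gives OUT[B2] (row B2 above).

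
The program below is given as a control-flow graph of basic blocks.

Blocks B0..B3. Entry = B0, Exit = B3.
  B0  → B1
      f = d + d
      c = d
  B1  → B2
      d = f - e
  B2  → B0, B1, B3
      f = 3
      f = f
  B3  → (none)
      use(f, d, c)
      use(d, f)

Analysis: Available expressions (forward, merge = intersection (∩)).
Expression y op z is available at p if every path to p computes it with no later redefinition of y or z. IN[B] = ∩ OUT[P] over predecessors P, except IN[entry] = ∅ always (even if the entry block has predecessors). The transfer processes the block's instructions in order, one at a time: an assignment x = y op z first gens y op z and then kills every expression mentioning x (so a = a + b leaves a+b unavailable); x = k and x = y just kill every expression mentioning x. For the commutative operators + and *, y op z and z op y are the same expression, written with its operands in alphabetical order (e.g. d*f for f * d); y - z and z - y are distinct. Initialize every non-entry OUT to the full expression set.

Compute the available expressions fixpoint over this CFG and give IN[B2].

Converged values:
  B0: | IN={} | OUT={d+d}
  B1: | IN={} | OUT={f-e}
  B2: | IN={f-e} | OUT={}
  B3: | IN={} | OUT={}

Merge at B2: IN[B2] = OUT[B1] = {f-e}

Answer: {f-e}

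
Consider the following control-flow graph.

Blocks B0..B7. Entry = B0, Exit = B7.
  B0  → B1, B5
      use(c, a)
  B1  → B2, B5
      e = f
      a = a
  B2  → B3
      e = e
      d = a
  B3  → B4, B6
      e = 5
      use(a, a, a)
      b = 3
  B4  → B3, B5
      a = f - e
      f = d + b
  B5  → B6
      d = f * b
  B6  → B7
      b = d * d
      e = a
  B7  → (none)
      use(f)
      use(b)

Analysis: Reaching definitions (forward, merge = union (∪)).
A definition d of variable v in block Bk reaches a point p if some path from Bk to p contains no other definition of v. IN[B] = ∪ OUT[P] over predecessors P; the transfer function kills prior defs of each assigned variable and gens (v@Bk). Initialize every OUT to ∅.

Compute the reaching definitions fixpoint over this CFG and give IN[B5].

Converged values:
  B0: | IN={} | OUT={}
  B1: | IN={} | OUT={a@B1, e@B1}
  B2: | IN={a@B1, e@B1} | OUT={a@B1, d@B2, e@B2}
  B3: | IN={a@B1, a@B4, b@B3, d@B2, e@B2, e@B3, f@B4} | OUT={a@B1, a@B4, b@B3, d@B2, e@B3, f@B4}
  B4: | IN={a@B1, a@B4, b@B3, d@B2, e@B3, f@B4} | OUT={a@B4, b@B3, d@B2, e@B3, f@B4}
  B5: | IN={a@B1, a@B4, b@B3, d@B2, e@B1, e@B3, f@B4} | OUT={a@B1, a@B4, b@B3, d@B5, e@B1, e@B3, f@B4}
  B6: | IN={a@B1, a@B4, b@B3, d@B2, d@B5, e@B1, e@B3, f@B4} | OUT={a@B1, a@B4, b@B6, d@B2, d@B5, e@B6, f@B4}
  B7: | IN={a@B1, a@B4, b@B6, d@B2, d@B5, e@B6, f@B4} | OUT={a@B1, a@B4, b@B6, d@B2, d@B5, e@B6, f@B4}

Merge at B5: IN[B5] = OUT[B0] ⊔ OUT[B1] ⊔ OUT[B4] = {a@B1, a@B4, b@B3, d@B2, e@B1, e@B3, f@B4}

Answer: {a@B1, a@B4, b@B3, d@B2, e@B1, e@B3, f@B4}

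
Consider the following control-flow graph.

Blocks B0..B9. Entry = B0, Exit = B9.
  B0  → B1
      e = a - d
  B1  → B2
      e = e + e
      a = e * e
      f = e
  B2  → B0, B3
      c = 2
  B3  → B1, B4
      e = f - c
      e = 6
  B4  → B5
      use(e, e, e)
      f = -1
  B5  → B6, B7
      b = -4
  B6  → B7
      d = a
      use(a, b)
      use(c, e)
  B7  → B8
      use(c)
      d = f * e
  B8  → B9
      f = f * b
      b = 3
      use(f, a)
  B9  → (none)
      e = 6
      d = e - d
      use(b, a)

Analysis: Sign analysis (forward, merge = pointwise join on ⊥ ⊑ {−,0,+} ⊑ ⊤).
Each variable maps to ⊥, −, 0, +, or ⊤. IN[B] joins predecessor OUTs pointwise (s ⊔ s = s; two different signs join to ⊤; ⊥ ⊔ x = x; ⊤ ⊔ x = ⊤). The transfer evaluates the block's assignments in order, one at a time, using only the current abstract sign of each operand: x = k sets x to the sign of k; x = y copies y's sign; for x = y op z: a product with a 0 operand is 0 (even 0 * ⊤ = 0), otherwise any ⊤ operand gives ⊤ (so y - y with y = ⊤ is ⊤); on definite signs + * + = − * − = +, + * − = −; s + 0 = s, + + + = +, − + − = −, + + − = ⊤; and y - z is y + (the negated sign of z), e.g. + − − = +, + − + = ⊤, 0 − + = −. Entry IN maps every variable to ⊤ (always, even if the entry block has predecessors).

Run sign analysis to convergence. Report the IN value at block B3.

Answer: {a: ⊤, b: ⊤, c: +, d: ⊤, e: ⊤, f: ⊤}

Derivation:
Fixpoint table:
  B0:  IN=(all ⊤)  OUT=(all ⊤)
  B1:  IN=(all ⊤)  OUT=(all ⊤)
  B2:  IN=(all ⊤)  OUT={c:+; rest ⊤}
  B3:  IN={c:+; rest ⊤}  OUT={c:+, e:+; rest ⊤}
  B4:  IN={c:+, e:+; rest ⊤}  OUT={c:+, e:+, f:-; rest ⊤}
  B5:  IN={c:+, e:+, f:-; rest ⊤}  OUT={b:-, c:+, e:+, f:-; rest ⊤}
  B6:  IN={b:-, c:+, e:+, f:-; rest ⊤}  OUT={b:-, c:+, e:+, f:-; rest ⊤}
  B7:  IN={b:-, c:+, e:+, f:-; rest ⊤}  OUT={b:-, c:+, d:-, e:+, f:-; rest ⊤}
  B8:  IN={b:-, c:+, d:-, e:+, f:-; rest ⊤}  OUT={b:+, c:+, d:-, e:+, f:+; rest ⊤}
  B9:  IN={b:+, c:+, d:-, e:+, f:+; rest ⊤}  OUT={b:+, c:+, d:+, e:+, f:+; rest ⊤}

Merge at B3: IN[B3] = OUT[B2] = {a: ⊤, b: ⊤, c: +, d: ⊤, e: ⊤, f: ⊤}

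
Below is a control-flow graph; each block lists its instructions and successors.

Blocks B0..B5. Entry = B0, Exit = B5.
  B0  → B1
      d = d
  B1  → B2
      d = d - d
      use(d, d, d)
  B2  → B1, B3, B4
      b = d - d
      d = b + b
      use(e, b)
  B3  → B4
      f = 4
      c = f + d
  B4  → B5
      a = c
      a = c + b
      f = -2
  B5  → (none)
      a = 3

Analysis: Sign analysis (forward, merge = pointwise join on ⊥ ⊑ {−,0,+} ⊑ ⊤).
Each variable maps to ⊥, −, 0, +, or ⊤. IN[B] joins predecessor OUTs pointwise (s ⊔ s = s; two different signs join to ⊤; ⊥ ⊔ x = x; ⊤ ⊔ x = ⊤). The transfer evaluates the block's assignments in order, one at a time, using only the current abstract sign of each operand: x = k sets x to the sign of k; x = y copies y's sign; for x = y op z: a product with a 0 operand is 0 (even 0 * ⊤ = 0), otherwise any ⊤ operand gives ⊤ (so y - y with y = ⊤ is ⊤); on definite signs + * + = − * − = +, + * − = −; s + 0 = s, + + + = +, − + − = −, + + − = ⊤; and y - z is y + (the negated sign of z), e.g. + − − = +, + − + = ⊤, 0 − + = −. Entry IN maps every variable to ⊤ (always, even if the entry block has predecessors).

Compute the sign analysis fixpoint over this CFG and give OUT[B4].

Answer: {a: ⊤, b: ⊤, c: ⊤, d: ⊤, e: ⊤, f: -}

Derivation:
Converged values:
  B0:  IN=(all ⊤)  OUT=(all ⊤)
  B1:  IN=(all ⊤)  OUT=(all ⊤)
  B2:  IN=(all ⊤)  OUT=(all ⊤)
  B3:  IN=(all ⊤)  OUT={f:+; rest ⊤}
  B4:  IN=(all ⊤)  OUT={f:-; rest ⊤}
  B5:  IN={f:-; rest ⊤}  OUT={a:+, f:-; rest ⊤}

Merge at B4: IN[B4] = OUT[B2] ⊔ OUT[B3] = {a: ⊤, b: ⊤, c: ⊤, d: ⊤, e: ⊤, f: ⊤}
Applying B4's transfer function to that IN value gives OUT[B4] (row B4 above).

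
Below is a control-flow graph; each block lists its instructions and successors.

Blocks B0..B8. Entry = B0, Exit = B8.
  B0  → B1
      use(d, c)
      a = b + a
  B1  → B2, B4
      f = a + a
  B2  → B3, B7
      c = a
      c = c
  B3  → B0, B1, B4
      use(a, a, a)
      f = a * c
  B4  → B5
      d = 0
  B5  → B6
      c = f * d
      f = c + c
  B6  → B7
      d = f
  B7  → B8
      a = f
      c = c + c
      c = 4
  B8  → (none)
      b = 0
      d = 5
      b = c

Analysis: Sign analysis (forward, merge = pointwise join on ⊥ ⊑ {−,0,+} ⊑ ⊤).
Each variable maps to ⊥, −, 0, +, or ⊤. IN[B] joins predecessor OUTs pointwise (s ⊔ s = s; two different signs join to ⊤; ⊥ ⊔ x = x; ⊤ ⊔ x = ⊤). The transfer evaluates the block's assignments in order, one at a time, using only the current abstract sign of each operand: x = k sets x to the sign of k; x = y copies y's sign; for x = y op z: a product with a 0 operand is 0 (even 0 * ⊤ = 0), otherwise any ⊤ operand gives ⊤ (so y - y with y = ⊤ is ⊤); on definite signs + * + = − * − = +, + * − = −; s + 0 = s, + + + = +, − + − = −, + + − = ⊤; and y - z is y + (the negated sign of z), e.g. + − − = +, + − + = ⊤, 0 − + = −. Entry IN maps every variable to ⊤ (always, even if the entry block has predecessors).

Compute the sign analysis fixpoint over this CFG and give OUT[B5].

Answer: {a: ⊤, b: ⊤, c: 0, d: 0, e: ⊤, f: 0}

Derivation:
Per-block solution:
  B0:  IN=(all ⊤)  OUT=(all ⊤)
  B1:  IN=(all ⊤)  OUT=(all ⊤)
  B2:  IN=(all ⊤)  OUT=(all ⊤)
  B3:  IN=(all ⊤)  OUT=(all ⊤)
  B4:  IN=(all ⊤)  OUT={d:0; rest ⊤}
  B5:  IN={d:0; rest ⊤}  OUT={c:0, d:0, f:0; rest ⊤}
  B6:  IN={c:0, d:0, f:0; rest ⊤}  OUT={c:0, d:0, f:0; rest ⊤}
  B7:  IN=(all ⊤)  OUT={c:+; rest ⊤}
  B8:  IN={c:+; rest ⊤}  OUT={b:+, c:+, d:+; rest ⊤}

Merge at B5: IN[B5] = OUT[B4] = {a: ⊤, b: ⊤, c: ⊤, d: 0, e: ⊤, f: ⊤}
Applying B5's transfer function to that IN value gives OUT[B5] (row B5 above).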